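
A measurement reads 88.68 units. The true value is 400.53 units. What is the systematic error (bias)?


Systematic error = measured - true
= 88.68 - 400.53
= -311.8500

-311.8500


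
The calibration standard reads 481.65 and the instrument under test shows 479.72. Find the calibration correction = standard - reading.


Correction = standard - reading
= 481.65 - 479.72
= 1.9300

1.9300


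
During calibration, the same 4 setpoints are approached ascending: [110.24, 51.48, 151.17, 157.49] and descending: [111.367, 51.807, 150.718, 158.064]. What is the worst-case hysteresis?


|110.24 - 111.367| = 1.1270
|51.48 - 51.807| = 0.3270
|151.17 - 150.718| = 0.4520
|157.49 - 158.064| = 0.5740
hysteresis = max(diffs) = 1.1270

1.1270


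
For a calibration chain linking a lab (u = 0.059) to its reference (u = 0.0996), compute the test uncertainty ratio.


TUR = u_lab / u_ref
= 0.059 / 0.0996
= 0.5924

0.5924


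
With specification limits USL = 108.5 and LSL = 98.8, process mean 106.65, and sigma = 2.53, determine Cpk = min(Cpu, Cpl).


Cpu = (USL - mean) / (3*sigma) = (108.5 - 106.65) / (3*2.53) = 0.2437
Cpl = (mean - LSL) / (3*sigma) = (106.65 - 98.8) / (3*2.53) = 1.0343
Cpk = min(Cpu, Cpl) = 0.2437

0.2437


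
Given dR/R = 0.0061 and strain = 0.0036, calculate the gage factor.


GF = (dR/R) / epsilon
= 0.0061 / 0.0036
= 1.6944

1.6944


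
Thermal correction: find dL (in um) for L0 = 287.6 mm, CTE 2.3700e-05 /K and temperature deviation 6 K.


dL = L * alpha * dT
= 287.6 * 2.3700e-05 * 6
= 0.0408967 mm
dL_um = 0.0408967 * 1000 = 40.8967 um

40.8967


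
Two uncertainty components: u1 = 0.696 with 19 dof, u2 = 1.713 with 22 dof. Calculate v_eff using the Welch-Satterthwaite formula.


uc = sqrt(u1^2 + u2^2) = sqrt(0.696^2 + 1.713^2) = 1.8489957
v_eff = uc^4 / (u1^4/v1 + u2^4/v2)
= 1.8489957^4 / (0.696^4/19 + 1.713^4/22)
= 11.688092 / 0.4037378
v_eff = 28.9497

28.9497


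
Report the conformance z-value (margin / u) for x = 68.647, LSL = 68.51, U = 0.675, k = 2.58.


u = U / k = 0.675 / 2.58 = 0.26162791
margin = |LSL - x| = |68.51 - 68.647| = 0.137
z = margin / u = 0.137 / 0.26162791
z = 0.5236

0.5236


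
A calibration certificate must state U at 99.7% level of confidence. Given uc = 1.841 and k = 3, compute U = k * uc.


U = k * uc
U = 3 * 1.841
U = 5.5230

5.5230


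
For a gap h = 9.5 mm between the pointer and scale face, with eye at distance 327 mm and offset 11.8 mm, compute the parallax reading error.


error = h * offset / d
= 9.5 * 11.8 / 327
= 0.3428

0.3428


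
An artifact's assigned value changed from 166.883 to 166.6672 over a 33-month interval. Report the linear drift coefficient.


rate = (v2 - v1) / months
= (166.6672 - 166.883) / 33
= -0.2158 / 33
= -0.0065

-0.0065


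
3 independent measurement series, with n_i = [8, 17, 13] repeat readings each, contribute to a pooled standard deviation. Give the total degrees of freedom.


nu = sum_i (n_i - 1)
nu = ((8 - 1) + (17 - 1) + (13 - 1))
nu = 7 + 16 + 12
nu = 35

35


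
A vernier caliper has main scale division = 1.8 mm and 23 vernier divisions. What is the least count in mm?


LC = MSD / n_div
= 1.8 / 23
= 0.0783

0.0783


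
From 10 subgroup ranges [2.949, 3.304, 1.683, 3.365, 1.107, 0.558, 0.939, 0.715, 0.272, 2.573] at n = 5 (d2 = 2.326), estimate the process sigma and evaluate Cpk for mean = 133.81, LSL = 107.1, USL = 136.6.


R_bar = (2.949 + 3.304 + 1.683 + 3.365 + 1.107 + 0.558 + 0.939 + 0.715 + 0.272 + 2.573) / 10 = 1.7465
sigma = R_bar / d2 = 1.7465 / 2.326 = 0.75085985
Cp = (USL - LSL)/(6*sigma) = (136.6 - 107.1)/(6*0.75085985) = 6.5480
Cpu = (136.6 - 133.81)/(3*0.75085985) = 1.2386
Cpl = (133.81 - 107.1)/(3*0.75085985) = 11.8575
Cpk = min(Cpu, Cpl) = 1.2386

1.2386


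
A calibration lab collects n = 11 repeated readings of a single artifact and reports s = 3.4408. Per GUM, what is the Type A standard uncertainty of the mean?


u_A = s / sqrt(n)
u_A = 3.4408 / sqrt(11)
u_A = 3.4408 / 3.3166248
u_A = 1.0374

1.0374


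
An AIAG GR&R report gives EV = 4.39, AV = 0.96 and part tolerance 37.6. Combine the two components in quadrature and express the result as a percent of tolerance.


GRR = sqrt(EV^2 + AV^2) = sqrt(4.39^2 + 0.96^2) = 4.4937401
%GRR = GRR / tol * 100 = 4.4937401 / 37.6 * 100
%GRR = 11.9514

11.9514


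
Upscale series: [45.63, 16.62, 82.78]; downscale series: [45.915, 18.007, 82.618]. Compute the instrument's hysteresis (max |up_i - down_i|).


|45.63 - 45.915| = 0.2850
|16.62 - 18.007| = 1.3870
|82.78 - 82.618| = 0.1620
hysteresis = max(diffs) = 1.3870

1.3870


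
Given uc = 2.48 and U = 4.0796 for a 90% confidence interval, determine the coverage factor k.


k = U / uc
k = 4.0796 / 2.48
k = 1.645

1.645


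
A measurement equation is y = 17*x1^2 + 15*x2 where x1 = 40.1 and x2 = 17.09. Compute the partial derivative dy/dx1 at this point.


y = 17*x1^2 + 15*x2
dy/dx1 = 2*17*x1
Evaluate at x1 = 40.1: c1 = 34 * 40.1
c1 = 1363.4000

1363.4000


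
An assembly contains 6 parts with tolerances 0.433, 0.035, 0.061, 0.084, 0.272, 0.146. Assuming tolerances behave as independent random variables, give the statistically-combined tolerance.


RSS = sqrt(0.433^2 + 0.035^2 + 0.061^2 + 0.084^2 + 0.272^2 + 0.146^2)
= sqrt(0.294791)
= 0.5429

0.5429


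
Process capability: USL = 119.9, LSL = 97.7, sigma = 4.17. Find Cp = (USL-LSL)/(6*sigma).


Cp = (USL - LSL) / (6 * sigma)
= (119.9 - 97.7) / (6 * 4.17)
= 22.2000 / 25.0200
= 0.8873

0.8873


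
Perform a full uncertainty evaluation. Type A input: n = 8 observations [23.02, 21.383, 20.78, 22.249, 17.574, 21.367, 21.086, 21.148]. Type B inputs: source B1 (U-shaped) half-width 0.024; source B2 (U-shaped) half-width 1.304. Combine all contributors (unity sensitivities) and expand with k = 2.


mean = (23.02 + 21.383 + 20.78 + 22.249 + 17.574 + 21.367 + 21.086 + 21.148) / 8 = 21.075875
s = sqrt(sum((x - mean)^2)/(n-1)) = 1.5897394
u_A = s / sqrt(n) = 1.5897394 / sqrt(8) = 0.56205776
u_B1 = 0.024 / sqrt(2) = 0.016970563
u_B2 = 1.304 / sqrt(2) = 0.92206724
uc = sqrt(0.56205776^2 + 0.016970563^2 + 0.92206724^2) = 1.0800023
U = k * uc = 2 * 1.0800023
U = 2.1600

2.1600


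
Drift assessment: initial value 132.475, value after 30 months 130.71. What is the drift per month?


rate = (v2 - v1) / months
= (130.71 - 132.475) / 30
= -1.7650 / 30
= -0.0588

-0.0588


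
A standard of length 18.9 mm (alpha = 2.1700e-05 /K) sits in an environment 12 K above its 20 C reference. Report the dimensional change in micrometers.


dL = L * alpha * dT
= 18.9 * 2.1700e-05 * 12
= 0.0049216 mm
dL_um = 0.0049216 * 1000 = 4.9216 um

4.9216


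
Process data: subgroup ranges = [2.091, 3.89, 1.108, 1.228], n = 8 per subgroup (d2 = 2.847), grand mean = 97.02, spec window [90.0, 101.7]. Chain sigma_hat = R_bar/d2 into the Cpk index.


R_bar = (2.091 + 3.89 + 1.108 + 1.228) / 4 = 2.07925
sigma = R_bar / d2 = 2.07925 / 2.847 = 0.73033017
Cp = (USL - LSL)/(6*sigma) = (101.7 - 90.0)/(6*0.73033017) = 2.6700
Cpu = (101.7 - 97.02)/(3*0.73033017) = 2.1360
Cpl = (97.02 - 90.0)/(3*0.73033017) = 3.2040
Cpk = min(Cpu, Cpl) = 2.1360

2.1360


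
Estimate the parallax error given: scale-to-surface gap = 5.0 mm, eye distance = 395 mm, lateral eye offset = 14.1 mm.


error = h * offset / d
= 5.0 * 14.1 / 395
= 0.1785

0.1785


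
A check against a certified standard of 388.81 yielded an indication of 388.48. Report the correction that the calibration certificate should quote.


Correction = standard - reading
= 388.81 - 388.48
= 0.3300

0.3300


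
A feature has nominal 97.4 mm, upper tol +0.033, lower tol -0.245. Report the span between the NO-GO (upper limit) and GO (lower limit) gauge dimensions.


GO = nominal - lower_tol (smallest hole = maximum material condition)
GO = 97.4 - 0.245 = 97.155
NO-GO = nominal + upper_tol (largest hole = least material condition)
NO-GO = 97.4 + 0.033 = 97.433
spread = NO-GO - GO = 97.433 - 97.155 = 0.2780

0.2780


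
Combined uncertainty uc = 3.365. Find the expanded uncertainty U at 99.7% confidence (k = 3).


U = k * uc
U = 3 * 3.365
U = 10.0950

10.0950


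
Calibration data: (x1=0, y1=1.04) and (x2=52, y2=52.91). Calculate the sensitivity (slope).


slope = (y2 - y1) / (x2 - x1)
= (52.91 - 1.04) / (52 - 0)
= 51.8700 / 52
= 0.9975

0.9975


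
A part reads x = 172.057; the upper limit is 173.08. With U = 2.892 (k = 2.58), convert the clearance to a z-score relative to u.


u = U / k = 2.892 / 2.58 = 1.1209302
margin = |USL - x| = |173.08 - 172.057| = 1.023
z = margin / u = 1.023 / 1.1209302
z = 0.9126

0.9126


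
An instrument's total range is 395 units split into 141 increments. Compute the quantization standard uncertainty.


resolution = range / divisions
resolution = 395 / 141 = 2.8014184
u_res = resolution / (2*sqrt(3))
u_res = 2.8014184 / 3.4641016
u_res = 0.8087

0.8087


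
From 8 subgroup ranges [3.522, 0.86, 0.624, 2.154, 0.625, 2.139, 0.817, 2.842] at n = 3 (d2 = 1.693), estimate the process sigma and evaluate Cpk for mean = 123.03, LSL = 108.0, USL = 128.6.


R_bar = (3.522 + 0.86 + 0.624 + 2.154 + 0.625 + 2.139 + 0.817 + 2.842) / 8 = 1.697875
sigma = R_bar / d2 = 1.697875 / 1.693 = 1.0028795
Cp = (USL - LSL)/(6*sigma) = (128.6 - 108.0)/(6*1.0028795) = 3.4235
Cpu = (128.6 - 123.03)/(3*1.0028795) = 1.8513
Cpl = (123.03 - 108.0)/(3*1.0028795) = 4.9956
Cpk = min(Cpu, Cpl) = 1.8513

1.8513


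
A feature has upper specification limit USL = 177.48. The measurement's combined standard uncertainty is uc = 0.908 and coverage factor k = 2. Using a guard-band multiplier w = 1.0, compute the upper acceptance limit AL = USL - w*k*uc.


U = k * uc = 2 * 0.908 = 1.816
guard band g = w * U = 1.0 * 1.816 = 1.816
AL = USL - g = 177.48 - 1.816
AL = 175.6640

175.6640


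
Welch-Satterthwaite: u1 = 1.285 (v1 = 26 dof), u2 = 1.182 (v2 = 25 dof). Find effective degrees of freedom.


uc = sqrt(u1^2 + u2^2) = sqrt(1.285^2 + 1.182^2) = 1.7459522
v_eff = uc^4 / (u1^4/v1 + u2^4/v2)
= 1.7459522^4 / (1.285^4/26 + 1.182^4/25)
= 9.2924321 / 0.1829453
v_eff = 50.7935

50.7935


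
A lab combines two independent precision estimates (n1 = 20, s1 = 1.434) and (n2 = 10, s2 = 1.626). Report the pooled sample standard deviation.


s_p = sqrt(((n1-1)*s1^2 + (n2-1)*s2^2) / (n1+n2-2))
numerator = (20-1)*1.434^2 + (10-1)*1.626^2 = 39.070764 + 23.794884 = 62.865648
denominator = 20 + 10 - 2 = 28
s_p^2 = 62.865648 / 28 = 2.2452017
s_p = sqrt(2.2452017) = 1.4984

1.4984


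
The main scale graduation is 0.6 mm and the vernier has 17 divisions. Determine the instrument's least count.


LC = MSD / n_div
= 0.6 / 17
= 0.0353

0.0353


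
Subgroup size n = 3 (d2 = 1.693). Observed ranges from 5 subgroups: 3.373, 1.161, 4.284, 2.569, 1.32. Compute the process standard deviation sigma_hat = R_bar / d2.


R_bar = (3.373 + 1.161 + 4.284 + 2.569 + 1.32) / 5
R_bar = 12.707 / 5 = 2.5414
sigma_hat = R_bar / d2 = 2.5414 / 1.693 = 1.5011

1.5011


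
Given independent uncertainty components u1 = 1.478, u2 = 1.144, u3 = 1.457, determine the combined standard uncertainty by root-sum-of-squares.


uc = sqrt(1.478^2 + 1.144^2 + 1.457^2)
uc = sqrt(5.616069)
uc = 2.3698

2.3698


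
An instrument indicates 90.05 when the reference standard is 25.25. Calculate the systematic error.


Systematic error = measured - true
= 90.05 - 25.25
= 64.8000

64.8000


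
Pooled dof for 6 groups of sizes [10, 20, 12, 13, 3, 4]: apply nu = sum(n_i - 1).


nu = sum_i (n_i - 1)
nu = ((10 - 1) + (20 - 1) + (12 - 1) + (13 - 1) + (3 - 1) + (4 - 1))
nu = 9 + 19 + 11 + 12 + 2 + 3
nu = 56

56


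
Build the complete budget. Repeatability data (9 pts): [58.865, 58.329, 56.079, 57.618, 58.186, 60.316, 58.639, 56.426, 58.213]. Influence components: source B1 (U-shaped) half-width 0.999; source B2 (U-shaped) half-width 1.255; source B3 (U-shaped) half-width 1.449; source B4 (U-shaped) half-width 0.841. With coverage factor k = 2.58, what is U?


mean = (58.865 + 58.329 + 56.079 + 57.618 + 58.186 + 60.316 + 58.639 + 56.426 + 58.213) / 9 = 58.07455556
s = sqrt(sum((x - mean)^2)/(n-1)) = 1.2733922
u_A = s / sqrt(n) = 1.2733922 / sqrt(9) = 0.42446407
u_B1 = 0.999 / sqrt(2) = 0.70639967
u_B2 = 1.255 / sqrt(2) = 0.88741901
u_B3 = 1.449 / sqrt(2) = 1.0245977
u_B4 = 0.841 / sqrt(2) = 0.5946768
uc = sqrt(0.42446407^2 + 0.70639967^2 + 0.88741901^2 + 1.0245977^2 + 0.5946768^2) = 1.6941439
U = k * uc = 2.58 * 1.6941439
U = 4.3709

4.3709


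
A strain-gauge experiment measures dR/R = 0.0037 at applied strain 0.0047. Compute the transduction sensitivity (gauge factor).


GF = (dR/R) / epsilon
= 0.0037 / 0.0047
= 0.7872

0.7872


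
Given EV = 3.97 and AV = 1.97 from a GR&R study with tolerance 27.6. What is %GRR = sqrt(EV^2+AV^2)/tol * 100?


GRR = sqrt(EV^2 + AV^2) = sqrt(3.97^2 + 1.97^2) = 4.431907
%GRR = GRR / tol * 100 = 4.431907 / 27.6 * 100
%GRR = 16.0576

16.0576


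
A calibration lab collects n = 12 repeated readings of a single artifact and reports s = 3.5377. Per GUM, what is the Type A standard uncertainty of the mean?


u_A = s / sqrt(n)
u_A = 3.5377 / sqrt(12)
u_A = 3.5377 / 3.4641016
u_A = 1.0212

1.0212


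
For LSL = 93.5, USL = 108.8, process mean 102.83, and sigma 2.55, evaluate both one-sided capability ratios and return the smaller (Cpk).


Cpu = (USL - mean) / (3*sigma) = (108.8 - 102.83) / (3*2.55) = 0.7804
Cpl = (mean - LSL) / (3*sigma) = (102.83 - 93.5) / (3*2.55) = 1.2196
Cpk = min(Cpu, Cpl) = 0.7804

0.7804


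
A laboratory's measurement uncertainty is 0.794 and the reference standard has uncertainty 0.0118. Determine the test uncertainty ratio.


TUR = u_lab / u_ref
= 0.794 / 0.0118
= 67.2881

67.2881


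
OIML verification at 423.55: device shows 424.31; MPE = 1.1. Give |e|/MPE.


e = indication - reference = 424.31 - 423.55 = 0.7600
|e| = 0.7600
ratio = |e| / MPE = 0.7600 / 1.1
ratio = 0.6909

0.6909


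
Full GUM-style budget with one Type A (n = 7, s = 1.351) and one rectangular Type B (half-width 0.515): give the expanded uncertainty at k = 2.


u_A = s / sqrt(n) = 1.351 / sqrt(7) = 0.51063
u_B = half_width / sqrt(3) = 0.515 / sqrt(3) = 0.29733539
uc = sqrt(u_A^2 + u_B^2) = sqrt(0.51063^2 + 0.29733539^2) = 0.59089029
U = k * uc = 2 * 0.59089029
U = 1.1818

1.1818


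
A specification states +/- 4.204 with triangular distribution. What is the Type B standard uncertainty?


u_B = half_width / sqrt(6)
u_B = 4.204 / 2.4494897
u_B = 1.7163

1.7163


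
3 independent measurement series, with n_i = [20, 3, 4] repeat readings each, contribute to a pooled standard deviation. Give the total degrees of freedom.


nu = sum_i (n_i - 1)
nu = ((20 - 1) + (3 - 1) + (4 - 1))
nu = 19 + 2 + 3
nu = 24

24


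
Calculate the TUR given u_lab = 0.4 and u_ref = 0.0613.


TUR = u_lab / u_ref
= 0.4 / 0.0613
= 6.5253

6.5253


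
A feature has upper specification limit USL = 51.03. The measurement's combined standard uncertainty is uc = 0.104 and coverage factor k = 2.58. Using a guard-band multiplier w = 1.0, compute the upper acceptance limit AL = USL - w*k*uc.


U = k * uc = 2.58 * 0.104 = 0.26832
guard band g = w * U = 1.0 * 0.26832 = 0.26832
AL = USL - g = 51.03 - 0.26832
AL = 50.7617

50.7617


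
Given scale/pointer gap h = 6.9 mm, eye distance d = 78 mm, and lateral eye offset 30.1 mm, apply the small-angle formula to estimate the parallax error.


error = h * offset / d
= 6.9 * 30.1 / 78
= 2.6627

2.6627


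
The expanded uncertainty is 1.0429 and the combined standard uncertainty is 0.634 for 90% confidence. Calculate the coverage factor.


k = U / uc
k = 1.0429 / 0.634
k = 1.645

1.645


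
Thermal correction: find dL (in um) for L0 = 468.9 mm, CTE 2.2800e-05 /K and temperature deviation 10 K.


dL = L * alpha * dT
= 468.9 * 2.2800e-05 * 10
= 0.1069092 mm
dL_um = 0.1069092 * 1000 = 106.9092 um

106.9092


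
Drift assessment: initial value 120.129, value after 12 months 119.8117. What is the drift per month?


rate = (v2 - v1) / months
= (119.8117 - 120.129) / 12
= -0.3173 / 12
= -0.0264

-0.0264


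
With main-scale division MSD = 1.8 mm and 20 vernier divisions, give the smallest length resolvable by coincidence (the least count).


LC = MSD / n_div
= 1.8 / 20
= 0.0900

0.0900


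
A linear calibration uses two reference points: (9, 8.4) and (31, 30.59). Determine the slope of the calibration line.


slope = (y2 - y1) / (x2 - x1)
= (30.59 - 8.4) / (31 - 9)
= 22.1900 / 22
= 1.0086

1.0086


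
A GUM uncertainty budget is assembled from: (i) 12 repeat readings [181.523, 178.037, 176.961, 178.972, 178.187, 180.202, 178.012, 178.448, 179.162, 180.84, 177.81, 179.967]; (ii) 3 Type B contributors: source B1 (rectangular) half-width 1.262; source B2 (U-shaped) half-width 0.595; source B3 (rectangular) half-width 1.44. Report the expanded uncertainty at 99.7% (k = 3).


mean = (181.523 + 178.037 + 176.961 + 178.972 + 178.187 + 180.202 + 178.012 + 178.448 + 179.162 + 180.84 + 177.81 + 179.967) / 12 = 179.0100833
s = sqrt(sum((x - mean)^2)/(n-1)) = 1.3684642
u_A = s / sqrt(n) = 1.3684642 / sqrt(12) = 0.39504159
u_B1 = 1.262 / sqrt(3) = 0.72861604
u_B2 = 0.595 / sqrt(2) = 0.42072853
u_B3 = 1.44 / sqrt(3) = 0.83138439
uc = sqrt(0.39504159^2 + 0.72861604^2 + 0.42072853^2 + 0.83138439^2) = 1.2470572
U = k * uc = 3 * 1.2470572
U = 3.7412

3.7412


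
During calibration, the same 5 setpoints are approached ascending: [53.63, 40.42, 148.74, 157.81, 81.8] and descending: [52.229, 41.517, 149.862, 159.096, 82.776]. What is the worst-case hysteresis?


|53.63 - 52.229| = 1.4010
|40.42 - 41.517| = 1.0970
|148.74 - 149.862| = 1.1220
|157.81 - 159.096| = 1.2860
|81.8 - 82.776| = 0.9760
hysteresis = max(diffs) = 1.4010

1.4010


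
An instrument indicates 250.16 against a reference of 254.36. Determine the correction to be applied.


Correction = standard - reading
= 254.36 - 250.16
= 4.2000

4.2000


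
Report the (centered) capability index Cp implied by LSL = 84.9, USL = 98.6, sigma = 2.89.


Cp = (USL - LSL) / (6 * sigma)
= (98.6 - 84.9) / (6 * 2.89)
= 13.7000 / 17.3400
= 0.7901

0.7901


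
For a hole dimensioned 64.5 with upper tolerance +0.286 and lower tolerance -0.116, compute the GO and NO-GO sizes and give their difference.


GO = nominal - lower_tol (smallest hole = maximum material condition)
GO = 64.5 - 0.116 = 64.384
NO-GO = nominal + upper_tol (largest hole = least material condition)
NO-GO = 64.5 + 0.286 = 64.786
spread = NO-GO - GO = 64.786 - 64.384 = 0.4020

0.4020


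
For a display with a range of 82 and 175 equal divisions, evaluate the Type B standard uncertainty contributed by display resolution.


resolution = range / divisions
resolution = 82 / 175 = 0.46857143
u_res = resolution / (2*sqrt(3))
u_res = 0.46857143 / 3.4641016
u_res = 0.1353

0.1353


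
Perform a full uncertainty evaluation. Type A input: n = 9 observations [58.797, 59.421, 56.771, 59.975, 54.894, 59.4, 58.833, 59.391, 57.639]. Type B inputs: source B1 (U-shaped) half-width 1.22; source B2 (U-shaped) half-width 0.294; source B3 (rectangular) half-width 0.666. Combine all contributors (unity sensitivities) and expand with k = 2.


mean = (58.797 + 59.421 + 56.771 + 59.975 + 54.894 + 59.4 + 58.833 + 59.391 + 57.639) / 9 = 58.34677778
s = sqrt(sum((x - mean)^2)/(n-1)) = 1.6336137
u_A = s / sqrt(n) = 1.6336137 / sqrt(9) = 0.5445379
u_B1 = 1.22 / sqrt(2) = 0.86267027
u_B2 = 0.294 / sqrt(2) = 0.20788939
u_B3 = 0.666 / sqrt(3) = 0.38451528
uc = sqrt(0.5445379^2 + 0.86267027^2 + 0.20788939^2 + 0.38451528^2) = 1.109861
U = k * uc = 2 * 1.109861
U = 2.2197

2.2197


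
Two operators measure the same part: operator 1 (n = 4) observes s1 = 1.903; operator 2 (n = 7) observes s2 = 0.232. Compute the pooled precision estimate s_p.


s_p = sqrt(((n1-1)*s1^2 + (n2-1)*s2^2) / (n1+n2-2))
numerator = (4-1)*1.903^2 + (7-1)*0.232^2 = 10.864227 + 0.322944 = 11.187171
denominator = 4 + 7 - 2 = 9
s_p^2 = 11.187171 / 9 = 1.243019
s_p = sqrt(1.243019) = 1.1149

1.1149


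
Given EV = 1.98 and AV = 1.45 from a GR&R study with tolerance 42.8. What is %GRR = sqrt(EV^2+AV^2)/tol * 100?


GRR = sqrt(EV^2 + AV^2) = sqrt(1.98^2 + 1.45^2) = 2.4541597
%GRR = GRR / tol * 100 = 2.4541597 / 42.8 * 100
%GRR = 5.7340

5.7340


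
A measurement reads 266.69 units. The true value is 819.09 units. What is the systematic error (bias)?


Systematic error = measured - true
= 266.69 - 819.09
= -552.4000

-552.4000


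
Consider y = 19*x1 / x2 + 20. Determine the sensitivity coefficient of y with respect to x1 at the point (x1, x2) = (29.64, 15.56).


y = 19*x1 / x2 + 20
dy/dx1 = 19/x2
Evaluate at x2 = 15.56: c1 = 19 / 15.56
c1 = 1.2211

1.2211


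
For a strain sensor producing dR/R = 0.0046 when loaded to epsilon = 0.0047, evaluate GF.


GF = (dR/R) / epsilon
= 0.0046 / 0.0047
= 0.9787

0.9787


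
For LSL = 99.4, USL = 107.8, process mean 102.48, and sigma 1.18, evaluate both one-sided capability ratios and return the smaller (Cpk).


Cpu = (USL - mean) / (3*sigma) = (107.8 - 102.48) / (3*1.18) = 1.5028
Cpl = (mean - LSL) / (3*sigma) = (102.48 - 99.4) / (3*1.18) = 0.8701
Cpk = min(Cpu, Cpl) = 0.8701

0.8701


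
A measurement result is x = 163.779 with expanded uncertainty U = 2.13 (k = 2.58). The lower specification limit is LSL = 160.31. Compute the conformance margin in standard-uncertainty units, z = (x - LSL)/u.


u = U / k = 2.13 / 2.58 = 0.8255814
margin = |LSL - x| = |160.31 - 163.779| = 3.469
z = margin / u = 3.469 / 0.8255814
z = 4.2019

4.2019


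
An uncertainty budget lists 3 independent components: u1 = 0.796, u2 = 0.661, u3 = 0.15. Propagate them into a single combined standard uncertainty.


uc = sqrt(0.796^2 + 0.661^2 + 0.15^2)
uc = sqrt(1.093037)
uc = 1.0455

1.0455


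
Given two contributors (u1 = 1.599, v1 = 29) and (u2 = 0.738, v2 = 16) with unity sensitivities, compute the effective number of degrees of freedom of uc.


uc = sqrt(u1^2 + u2^2) = sqrt(1.599^2 + 0.738^2) = 1.761092
v_eff = uc^4 / (u1^4/v1 + u2^4/v2)
= 1.761092^4 / (1.599^4/29 + 0.738^4/16)
= 9.6189613 / 0.24396159
v_eff = 39.4282

39.4282


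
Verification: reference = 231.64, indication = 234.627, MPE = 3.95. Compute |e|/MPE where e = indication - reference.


e = indication - reference = 234.627 - 231.64 = 2.9870
|e| = 2.9870
ratio = |e| / MPE = 2.9870 / 3.95
ratio = 0.7562

0.7562


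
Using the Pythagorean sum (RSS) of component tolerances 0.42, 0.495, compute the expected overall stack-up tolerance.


RSS = sqrt(0.42^2 + 0.495^2)
= sqrt(0.421425)
= 0.6492

0.6492


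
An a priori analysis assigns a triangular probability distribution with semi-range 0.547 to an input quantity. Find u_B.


u_B = half_width / sqrt(6)
u_B = 0.547 / 2.4494897
u_B = 0.2233

0.2233


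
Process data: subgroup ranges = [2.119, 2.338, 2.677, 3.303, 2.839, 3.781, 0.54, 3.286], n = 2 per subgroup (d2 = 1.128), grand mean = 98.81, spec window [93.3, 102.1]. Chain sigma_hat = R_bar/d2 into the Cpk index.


R_bar = (2.119 + 2.338 + 2.677 + 3.303 + 2.839 + 3.781 + 0.54 + 3.286) / 8 = 2.610375
sigma = R_bar / d2 = 2.610375 / 1.128 = 2.3141622
Cp = (USL - LSL)/(6*sigma) = (102.1 - 93.3)/(6*2.3141622) = 0.6338
Cpu = (102.1 - 98.81)/(3*2.3141622) = 0.4739
Cpl = (98.81 - 93.3)/(3*2.3141622) = 0.7937
Cpk = min(Cpu, Cpl) = 0.4739

0.4739


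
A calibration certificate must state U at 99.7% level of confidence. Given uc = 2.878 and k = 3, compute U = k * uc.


U = k * uc
U = 3 * 2.878
U = 8.6340

8.6340


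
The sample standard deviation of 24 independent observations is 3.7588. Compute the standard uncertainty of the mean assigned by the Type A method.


u_A = s / sqrt(n)
u_A = 3.7588 / sqrt(24)
u_A = 3.7588 / 4.8989795
u_A = 0.7673

0.7673


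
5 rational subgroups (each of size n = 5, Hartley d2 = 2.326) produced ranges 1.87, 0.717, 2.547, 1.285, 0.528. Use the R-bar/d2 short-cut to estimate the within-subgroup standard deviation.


R_bar = (1.87 + 0.717 + 2.547 + 1.285 + 0.528) / 5
R_bar = 6.947 / 5 = 1.3894
sigma_hat = R_bar / d2 = 1.3894 / 2.326 = 0.5973

0.5973


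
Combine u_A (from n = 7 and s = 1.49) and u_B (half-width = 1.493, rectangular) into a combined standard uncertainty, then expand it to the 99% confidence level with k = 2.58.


u_A = s / sqrt(n) = 1.49 / sqrt(7) = 0.56316706
u_B = half_width / sqrt(3) = 1.493 / sqrt(3) = 0.86198395
uc = sqrt(u_A^2 + u_B^2) = sqrt(0.56316706^2 + 0.86198395^2) = 1.0296473
U = k * uc = 2.58 * 1.0296473
U = 2.6565

2.6565


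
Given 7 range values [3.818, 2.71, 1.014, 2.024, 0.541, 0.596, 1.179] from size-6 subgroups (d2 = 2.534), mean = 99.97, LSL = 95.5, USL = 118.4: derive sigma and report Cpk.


R_bar = (3.818 + 2.71 + 1.014 + 2.024 + 0.541 + 0.596 + 1.179) / 7 = 1.6974286
sigma = R_bar / d2 = 1.6974286 / 2.534 = 0.66986133
Cp = (USL - LSL)/(6*sigma) = (118.4 - 95.5)/(6*0.66986133) = 5.6977
Cpu = (118.4 - 99.97)/(3*0.66986133) = 9.1711
Cpl = (99.97 - 95.5)/(3*0.66986133) = 2.2243
Cpk = min(Cpu, Cpl) = 2.2243

2.2243


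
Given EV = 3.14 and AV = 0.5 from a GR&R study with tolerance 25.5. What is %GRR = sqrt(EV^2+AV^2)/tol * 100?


GRR = sqrt(EV^2 + AV^2) = sqrt(3.14^2 + 0.5^2) = 3.1795597
%GRR = GRR / tol * 100 = 3.1795597 / 25.5 * 100
%GRR = 12.4689

12.4689


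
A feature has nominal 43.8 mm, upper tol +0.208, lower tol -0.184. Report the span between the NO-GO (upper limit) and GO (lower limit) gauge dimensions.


GO = nominal - lower_tol (smallest hole = maximum material condition)
GO = 43.8 - 0.184 = 43.616
NO-GO = nominal + upper_tol (largest hole = least material condition)
NO-GO = 43.8 + 0.208 = 44.008
spread = NO-GO - GO = 44.008 - 43.616 = 0.3920

0.3920


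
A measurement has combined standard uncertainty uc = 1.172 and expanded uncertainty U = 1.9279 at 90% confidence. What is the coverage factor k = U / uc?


k = U / uc
k = 1.9279 / 1.172
k = 1.645

1.645


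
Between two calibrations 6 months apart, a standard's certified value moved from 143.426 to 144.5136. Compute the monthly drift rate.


rate = (v2 - v1) / months
= (144.5136 - 143.426) / 6
= 1.0876 / 6
= 0.1813

0.1813


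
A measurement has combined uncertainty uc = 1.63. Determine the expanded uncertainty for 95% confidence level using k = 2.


U = k * uc
U = 2 * 1.63
U = 3.2600

3.2600


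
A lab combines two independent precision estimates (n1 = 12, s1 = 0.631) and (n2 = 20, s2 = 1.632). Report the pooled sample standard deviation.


s_p = sqrt(((n1-1)*s1^2 + (n2-1)*s2^2) / (n1+n2-2))
numerator = (12-1)*0.631^2 + (20-1)*1.632^2 = 4.379771 + 50.605056 = 54.984827
denominator = 12 + 20 - 2 = 30
s_p^2 = 54.984827 / 30 = 1.8328276
s_p = sqrt(1.8328276) = 1.3538

1.3538


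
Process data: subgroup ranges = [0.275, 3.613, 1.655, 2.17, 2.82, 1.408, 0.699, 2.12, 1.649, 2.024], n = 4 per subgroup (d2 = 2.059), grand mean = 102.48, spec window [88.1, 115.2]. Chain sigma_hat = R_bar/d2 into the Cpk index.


R_bar = (0.275 + 3.613 + 1.655 + 2.17 + 2.82 + 1.408 + 0.699 + 2.12 + 1.649 + 2.024) / 10 = 1.8433
sigma = R_bar / d2 = 1.8433 / 2.059 = 0.89524041
Cp = (USL - LSL)/(6*sigma) = (115.2 - 88.1)/(6*0.89524041) = 5.0452
Cpu = (115.2 - 102.48)/(3*0.89524041) = 4.7362
Cpl = (102.48 - 88.1)/(3*0.89524041) = 5.3542
Cpk = min(Cpu, Cpl) = 4.7362

4.7362


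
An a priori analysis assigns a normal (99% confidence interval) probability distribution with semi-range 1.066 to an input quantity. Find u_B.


u_B = half_width / 2.576
u_B = 1.066 / 2.576
u_B = 0.4138

0.4138


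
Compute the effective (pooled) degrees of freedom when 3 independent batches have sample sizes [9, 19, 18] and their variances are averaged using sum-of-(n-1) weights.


nu = sum_i (n_i - 1)
nu = ((9 - 1) + (19 - 1) + (18 - 1))
nu = 8 + 18 + 17
nu = 43

43


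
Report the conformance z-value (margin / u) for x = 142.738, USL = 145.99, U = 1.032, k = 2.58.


u = U / k = 1.032 / 2.58 = 0.4
margin = |USL - x| = |145.99 - 142.738| = 3.252
z = margin / u = 3.252 / 0.4
z = 8.1300

8.1300


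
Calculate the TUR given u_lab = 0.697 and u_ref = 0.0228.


TUR = u_lab / u_ref
= 0.697 / 0.0228
= 30.5702

30.5702


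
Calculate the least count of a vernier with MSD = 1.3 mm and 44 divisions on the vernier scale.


LC = MSD / n_div
= 1.3 / 44
= 0.0295

0.0295


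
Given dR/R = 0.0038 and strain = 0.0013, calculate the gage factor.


GF = (dR/R) / epsilon
= 0.0038 / 0.0013
= 2.9231

2.9231


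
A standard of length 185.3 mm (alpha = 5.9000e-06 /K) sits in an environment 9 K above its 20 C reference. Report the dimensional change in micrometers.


dL = L * alpha * dT
= 185.3 * 5.9000e-06 * 9
= 0.0098394 mm
dL_um = 0.0098394 * 1000 = 9.8394 um

9.8394


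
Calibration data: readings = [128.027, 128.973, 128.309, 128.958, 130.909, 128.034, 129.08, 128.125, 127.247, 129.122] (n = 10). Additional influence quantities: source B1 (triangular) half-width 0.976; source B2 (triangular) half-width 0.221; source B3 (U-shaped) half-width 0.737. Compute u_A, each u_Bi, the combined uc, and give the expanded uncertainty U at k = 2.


mean = (128.027 + 128.973 + 128.309 + 128.958 + 130.909 + 128.034 + 129.08 + 128.125 + 127.247 + 129.122) / 10 = 128.6784
s = sqrt(sum((x - mean)^2)/(n-1)) = 0.99049889
u_A = s / sqrt(n) = 0.99049889 / sqrt(10) = 0.31322325
u_B1 = 0.976 / sqrt(6) = 0.39845033
u_B2 = 0.221 / sqrt(6) = 0.090222872
u_B3 = 0.737 / sqrt(2) = 0.5211377
uc = sqrt(0.31322325^2 + 0.39845033^2 + 0.090222872^2 + 0.5211377^2) = 0.73252723
U = k * uc = 2 * 0.73252723
U = 1.4651

1.4651


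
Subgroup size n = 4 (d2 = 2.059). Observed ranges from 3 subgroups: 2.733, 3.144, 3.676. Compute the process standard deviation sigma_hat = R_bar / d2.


R_bar = (2.733 + 3.144 + 3.676) / 3
R_bar = 9.553 / 3 = 3.1843333
sigma_hat = R_bar / d2 = 3.1843333 / 2.059 = 1.5465

1.5465


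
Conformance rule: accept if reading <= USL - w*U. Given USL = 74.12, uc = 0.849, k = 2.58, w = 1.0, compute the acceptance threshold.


U = k * uc = 2.58 * 0.849 = 2.19042
guard band g = w * U = 1.0 * 2.19042 = 2.19042
AL = USL - g = 74.12 - 2.19042
AL = 71.9296

71.9296


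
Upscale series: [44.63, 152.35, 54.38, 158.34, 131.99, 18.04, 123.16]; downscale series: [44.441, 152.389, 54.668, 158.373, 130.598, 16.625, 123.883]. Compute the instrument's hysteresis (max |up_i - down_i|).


|44.63 - 44.441| = 0.1890
|152.35 - 152.389| = 0.0390
|54.38 - 54.668| = 0.2880
|158.34 - 158.373| = 0.0330
|131.99 - 130.598| = 1.3920
|18.04 - 16.625| = 1.4150
|123.16 - 123.883| = 0.7230
hysteresis = max(diffs) = 1.4150

1.4150


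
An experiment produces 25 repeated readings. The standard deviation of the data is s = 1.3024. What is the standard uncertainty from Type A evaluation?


u_A = s / sqrt(n)
u_A = 1.3024 / sqrt(25)
u_A = 1.3024 / 5
u_A = 0.2605

0.2605


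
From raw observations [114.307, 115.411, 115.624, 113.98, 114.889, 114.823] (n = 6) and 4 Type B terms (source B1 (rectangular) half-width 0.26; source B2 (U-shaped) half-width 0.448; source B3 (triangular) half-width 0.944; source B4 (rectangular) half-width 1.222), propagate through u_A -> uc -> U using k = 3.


mean = (114.307 + 115.411 + 115.624 + 113.98 + 114.889 + 114.823) / 6 = 114.839
s = sqrt(sum((x - mean)^2)/(n-1)) = 0.62722723
u_A = s / sqrt(n) = 0.62722723 / sqrt(6) = 0.25606444
u_B1 = 0.26 / sqrt(3) = 0.15011107
u_B2 = 0.448 / sqrt(2) = 0.31678384
u_B3 = 0.944 / sqrt(6) = 0.38538639
u_B4 = 1.222 / sqrt(3) = 0.70552203
uc = sqrt(0.25606444^2 + 0.15011107^2 + 0.31678384^2 + 0.38538639^2 + 0.70552203^2) = 0.91364016
U = k * uc = 3 * 0.91364016
U = 2.7409

2.7409


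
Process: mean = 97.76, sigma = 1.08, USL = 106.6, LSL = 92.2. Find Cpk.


Cpu = (USL - mean) / (3*sigma) = (106.6 - 97.76) / (3*1.08) = 2.7284
Cpl = (mean - LSL) / (3*sigma) = (97.76 - 92.2) / (3*1.08) = 1.7160
Cpk = min(Cpu, Cpl) = 1.7160

1.7160


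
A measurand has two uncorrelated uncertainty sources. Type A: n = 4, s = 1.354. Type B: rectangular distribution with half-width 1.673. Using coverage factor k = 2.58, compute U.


u_A = s / sqrt(n) = 1.354 / sqrt(4) = 0.677
u_B = half_width / sqrt(3) = 1.673 / sqrt(3) = 0.965907
uc = sqrt(u_A^2 + u_B^2) = sqrt(0.677^2 + 0.965907^2) = 1.1795361
U = k * uc = 2.58 * 1.1795361
U = 3.0432

3.0432


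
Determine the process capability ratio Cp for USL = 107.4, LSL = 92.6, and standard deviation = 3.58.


Cp = (USL - LSL) / (6 * sigma)
= (107.4 - 92.6) / (6 * 3.58)
= 14.8000 / 21.4800
= 0.6890

0.6890


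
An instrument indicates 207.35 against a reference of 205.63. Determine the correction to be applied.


Correction = standard - reading
= 205.63 - 207.35
= -1.7200

-1.7200


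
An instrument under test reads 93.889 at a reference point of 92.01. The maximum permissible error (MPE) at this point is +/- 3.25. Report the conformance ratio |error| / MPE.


e = indication - reference = 93.889 - 92.01 = 1.8790
|e| = 1.8790
ratio = |e| / MPE = 1.8790 / 3.25
ratio = 0.5782

0.5782


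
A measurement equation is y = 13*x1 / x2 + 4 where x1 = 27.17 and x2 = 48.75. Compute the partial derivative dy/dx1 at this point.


y = 13*x1 / x2 + 4
dy/dx1 = 13/x2
Evaluate at x2 = 48.75: c1 = 13 / 48.75
c1 = 0.2667

0.2667


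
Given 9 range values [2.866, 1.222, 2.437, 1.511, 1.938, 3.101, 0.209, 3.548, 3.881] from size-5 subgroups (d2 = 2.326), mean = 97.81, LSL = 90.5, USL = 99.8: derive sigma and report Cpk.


R_bar = (2.866 + 1.222 + 2.437 + 1.511 + 1.938 + 3.101 + 0.209 + 3.548 + 3.881) / 9 = 2.3014444
sigma = R_bar / d2 = 2.3014444 / 2.326 = 0.98944299
Cp = (USL - LSL)/(6*sigma) = (99.8 - 90.5)/(6*0.98944299) = 1.5665
Cpu = (99.8 - 97.81)/(3*0.98944299) = 0.6704
Cpl = (97.81 - 90.5)/(3*0.98944299) = 2.4627
Cpk = min(Cpu, Cpl) = 0.6704

0.6704


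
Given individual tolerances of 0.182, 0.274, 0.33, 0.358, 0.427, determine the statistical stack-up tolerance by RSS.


RSS = sqrt(0.182^2 + 0.274^2 + 0.33^2 + 0.358^2 + 0.427^2)
= sqrt(0.527593)
= 0.7264

0.7264


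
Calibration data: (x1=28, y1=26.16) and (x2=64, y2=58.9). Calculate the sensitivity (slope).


slope = (y2 - y1) / (x2 - x1)
= (58.9 - 26.16) / (64 - 28)
= 32.7400 / 36
= 0.9094

0.9094


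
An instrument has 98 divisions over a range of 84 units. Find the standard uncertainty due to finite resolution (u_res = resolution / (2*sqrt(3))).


resolution = range / divisions
resolution = 84 / 98 = 0.85714286
u_res = resolution / (2*sqrt(3))
u_res = 0.85714286 / 3.4641016
u_res = 0.2474

0.2474


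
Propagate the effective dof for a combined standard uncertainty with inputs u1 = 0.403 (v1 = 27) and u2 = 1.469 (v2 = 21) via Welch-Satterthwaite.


uc = sqrt(u1^2 + u2^2) = sqrt(0.403^2 + 1.469^2) = 1.5232761
v_eff = uc^4 / (u1^4/v1 + u2^4/v2)
= 1.5232761^4 / (0.403^4/27 + 1.469^4/21)
= 5.3841173 / 0.22272909
v_eff = 24.1734

24.1734


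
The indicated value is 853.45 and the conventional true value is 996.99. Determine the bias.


Systematic error = measured - true
= 853.45 - 996.99
= -143.5400

-143.5400


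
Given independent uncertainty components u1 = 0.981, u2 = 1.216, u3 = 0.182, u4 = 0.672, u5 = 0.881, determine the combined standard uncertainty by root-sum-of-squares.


uc = sqrt(0.981^2 + 1.216^2 + 0.182^2 + 0.672^2 + 0.881^2)
uc = sqrt(3.701886)
uc = 1.9240

1.9240


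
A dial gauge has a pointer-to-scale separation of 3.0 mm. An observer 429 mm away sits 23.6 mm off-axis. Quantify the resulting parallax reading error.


error = h * offset / d
= 3.0 * 23.6 / 429
= 0.1650

0.1650


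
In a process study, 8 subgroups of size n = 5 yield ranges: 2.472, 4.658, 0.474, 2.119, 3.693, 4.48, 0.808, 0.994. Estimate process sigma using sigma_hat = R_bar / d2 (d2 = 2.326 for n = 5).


R_bar = (2.472 + 4.658 + 0.474 + 2.119 + 3.693 + 4.48 + 0.808 + 0.994) / 8
R_bar = 19.698 / 8 = 2.46225
sigma_hat = R_bar / d2 = 2.46225 / 2.326 = 1.0586

1.0586


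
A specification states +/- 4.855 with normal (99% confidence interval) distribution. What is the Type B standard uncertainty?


u_B = half_width / 2.576
u_B = 4.855 / 2.576
u_B = 1.8847

1.8847


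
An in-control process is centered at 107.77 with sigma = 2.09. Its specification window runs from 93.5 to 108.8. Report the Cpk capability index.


Cpu = (USL - mean) / (3*sigma) = (108.8 - 107.77) / (3*2.09) = 0.1643
Cpl = (mean - LSL) / (3*sigma) = (107.77 - 93.5) / (3*2.09) = 2.2759
Cpk = min(Cpu, Cpl) = 0.1643

0.1643


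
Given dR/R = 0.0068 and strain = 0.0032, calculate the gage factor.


GF = (dR/R) / epsilon
= 0.0068 / 0.0032
= 2.1250

2.1250


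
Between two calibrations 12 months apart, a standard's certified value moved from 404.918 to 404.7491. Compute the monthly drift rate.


rate = (v2 - v1) / months
= (404.7491 - 404.918) / 12
= -0.1689 / 12
= -0.0141

-0.0141


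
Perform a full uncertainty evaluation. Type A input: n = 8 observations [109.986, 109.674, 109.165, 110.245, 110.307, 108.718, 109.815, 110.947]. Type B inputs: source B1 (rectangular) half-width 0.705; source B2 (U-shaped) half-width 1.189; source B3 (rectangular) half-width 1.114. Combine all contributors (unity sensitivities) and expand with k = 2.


mean = (109.986 + 109.674 + 109.165 + 110.245 + 110.307 + 108.718 + 109.815 + 110.947) / 8 = 109.857125
s = sqrt(sum((x - mean)^2)/(n-1)) = 0.69377053
u_A = s / sqrt(n) = 0.69377053 / sqrt(8) = 0.24528492
u_B1 = 0.705 / sqrt(3) = 0.40703194
u_B2 = 1.189 / sqrt(2) = 0.84074996
u_B3 = 1.114 / sqrt(3) = 0.6431682
uc = sqrt(0.24528492^2 + 0.40703194^2 + 0.84074996^2 + 0.6431682^2) = 1.1603299
U = k * uc = 2 * 1.1603299
U = 2.3207

2.3207


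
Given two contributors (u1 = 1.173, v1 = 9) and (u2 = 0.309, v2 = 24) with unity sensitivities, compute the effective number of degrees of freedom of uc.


uc = sqrt(u1^2 + u2^2) = sqrt(1.173^2 + 0.309^2) = 1.2130169
v_eff = uc^4 / (u1^4/v1 + u2^4/v2)
= 1.2130169^4 / (1.173^4/9 + 0.309^4/24)
= 2.1650474 / 0.21073326
v_eff = 10.2739

10.2739


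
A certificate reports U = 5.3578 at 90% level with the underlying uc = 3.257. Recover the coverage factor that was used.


k = U / uc
k = 5.3578 / 3.257
k = 1.645

1.645


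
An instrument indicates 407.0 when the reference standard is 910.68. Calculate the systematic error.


Systematic error = measured - true
= 407.0 - 910.68
= -503.6800

-503.6800


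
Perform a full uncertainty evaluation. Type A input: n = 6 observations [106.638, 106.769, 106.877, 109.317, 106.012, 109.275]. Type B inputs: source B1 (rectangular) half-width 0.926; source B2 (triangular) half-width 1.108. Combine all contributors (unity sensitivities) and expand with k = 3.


mean = (106.638 + 106.769 + 106.877 + 109.317 + 106.012 + 109.275) / 6 = 107.4813333
s = sqrt(sum((x - mean)^2)/(n-1)) = 1.4373379
u_A = s / sqrt(n) = 1.4373379 / sqrt(6) = 0.58679074
u_B1 = 0.926 / sqrt(3) = 0.53462635
u_B2 = 1.108 / sqrt(6) = 0.45233911
uc = sqrt(0.58679074^2 + 0.53462635^2 + 0.45233911^2) = 0.91365167
U = k * uc = 3 * 0.91365167
U = 2.7410

2.7410


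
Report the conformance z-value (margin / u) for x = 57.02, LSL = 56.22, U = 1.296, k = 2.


u = U / k = 1.296 / 2 = 0.648
margin = |LSL - x| = |56.22 - 57.02| = 0.8
z = margin / u = 0.8 / 0.648
z = 1.2346

1.2346


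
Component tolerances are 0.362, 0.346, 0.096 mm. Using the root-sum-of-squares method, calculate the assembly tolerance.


RSS = sqrt(0.362^2 + 0.346^2 + 0.096^2)
= sqrt(0.259976)
= 0.5099

0.5099


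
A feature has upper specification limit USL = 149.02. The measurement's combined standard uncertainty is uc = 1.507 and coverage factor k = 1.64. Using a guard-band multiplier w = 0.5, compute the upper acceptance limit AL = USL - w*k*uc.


U = k * uc = 1.64 * 1.507 = 2.47148
guard band g = w * U = 0.5 * 2.47148 = 1.23574
AL = USL - g = 149.02 - 1.23574
AL = 147.7843

147.7843


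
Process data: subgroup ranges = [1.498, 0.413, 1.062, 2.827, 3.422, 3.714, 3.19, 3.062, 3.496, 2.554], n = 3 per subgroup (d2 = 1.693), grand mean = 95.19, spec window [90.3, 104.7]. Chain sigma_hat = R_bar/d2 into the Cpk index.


R_bar = (1.498 + 0.413 + 1.062 + 2.827 + 3.422 + 3.714 + 3.19 + 3.062 + 3.496 + 2.554) / 10 = 2.5238
sigma = R_bar / d2 = 2.5238 / 1.693 = 1.4907265
Cp = (USL - LSL)/(6*sigma) = (104.7 - 90.3)/(6*1.4907265) = 1.6100
Cpu = (104.7 - 95.19)/(3*1.4907265) = 2.1265
Cpl = (95.19 - 90.3)/(3*1.4907265) = 1.0934
Cpk = min(Cpu, Cpl) = 1.0934

1.0934
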